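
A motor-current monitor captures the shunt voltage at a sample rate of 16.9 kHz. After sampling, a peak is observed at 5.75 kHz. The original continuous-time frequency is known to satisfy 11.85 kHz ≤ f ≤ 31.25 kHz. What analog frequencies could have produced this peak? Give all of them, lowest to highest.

22.65 kHz, 28.05 kHz

Frequencies that alias to 5.75 kHz are k·fs ± 5.75 kHz for integer k ≥ 0.
k=0: 5.75 kHz.
k=1: 11.15 kHz, 22.65 kHz.
k=2: 28.05 kHz, 39.55 kHz.
k=3: 44.95 kHz, 56.45 kHz.
Within [11.85 kHz, 31.25 kHz]: 22.65 kHz, 28.05 kHz.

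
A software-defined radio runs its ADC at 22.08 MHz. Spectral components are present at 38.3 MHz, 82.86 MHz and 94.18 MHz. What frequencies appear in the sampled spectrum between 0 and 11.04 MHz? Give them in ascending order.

fs/2 = 11.04 MHz.
38.3 MHz mod fs = 16.22 MHz.
16.22 MHz > fs/2 = 11.04 MHz, folds to fs − 16.22 MHz = 5.86 MHz.
82.86 MHz mod fs = 16.62 MHz.
16.62 MHz > fs/2 = 11.04 MHz, folds to fs − 16.62 MHz = 5.46 MHz.
94.18 MHz mod fs = 5.86 MHz.
5.86 MHz ≤ fs/2 = 11.04 MHz, appears at 5.86 MHz.
Distinct values: {5.46 MHz, 5.86 MHz}.

5.46 MHz, 5.86 MHz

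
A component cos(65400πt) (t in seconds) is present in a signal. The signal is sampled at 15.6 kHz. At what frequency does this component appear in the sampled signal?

ω = 65400π rad/s → f = ω/(2π) = 32700 Hz = 32.7 kHz.
32.7 kHz mod fs = 1.5 kHz.
1.5 kHz ≤ fs/2 = 7.8 kHz, appears at 1.5 kHz.

1.5 kHz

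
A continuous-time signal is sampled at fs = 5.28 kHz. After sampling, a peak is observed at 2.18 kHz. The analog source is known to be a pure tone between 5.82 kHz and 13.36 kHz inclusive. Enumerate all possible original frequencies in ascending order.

7.46 kHz, 8.38 kHz, 12.74 kHz

Frequencies that alias to 2.18 kHz are k·fs ± 2.18 kHz for integer k ≥ 0.
k=0: 2.18 kHz.
k=1: 3.1 kHz, 7.46 kHz.
k=2: 8.38 kHz, 12.74 kHz.
k=3: 13.66 kHz, 18.02 kHz.
Within [5.82 kHz, 13.36 kHz]: 7.46 kHz, 8.38 kHz, 12.74 kHz.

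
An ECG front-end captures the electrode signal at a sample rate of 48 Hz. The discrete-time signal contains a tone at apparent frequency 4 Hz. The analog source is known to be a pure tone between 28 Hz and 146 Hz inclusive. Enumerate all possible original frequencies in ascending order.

44 Hz, 52 Hz, 92 Hz, 100 Hz, 140 Hz

Frequencies that alias to 4 Hz are k·fs ± 4 Hz for integer k ≥ 0.
k=0: 4 Hz.
k=1: 44 Hz, 52 Hz.
k=2: 92 Hz, 100 Hz.
k=3: 140 Hz, 148 Hz.
k=4: 188 Hz, 196 Hz.
Within [28 Hz, 146 Hz]: 44 Hz, 52 Hz, 92 Hz, 100 Hz, 140 Hz.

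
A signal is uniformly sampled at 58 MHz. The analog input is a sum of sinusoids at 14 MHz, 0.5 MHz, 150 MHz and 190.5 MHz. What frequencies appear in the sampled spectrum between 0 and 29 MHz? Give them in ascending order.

fs/2 = 29 MHz.
14 MHz ≤ fs/2 = 29 MHz, passes unchanged.
0.5 MHz ≤ fs/2 = 29 MHz, passes unchanged.
150 MHz mod fs = 34 MHz.
34 MHz > fs/2 = 29 MHz, folds to fs − 34 MHz = 24 MHz.
190.5 MHz mod fs = 16.5 MHz.
16.5 MHz ≤ fs/2 = 29 MHz, appears at 16.5 MHz.
Distinct values: {0.5 MHz, 14 MHz, 16.5 MHz, 24 MHz}.

0.5 MHz, 14 MHz, 16.5 MHz, 24 MHz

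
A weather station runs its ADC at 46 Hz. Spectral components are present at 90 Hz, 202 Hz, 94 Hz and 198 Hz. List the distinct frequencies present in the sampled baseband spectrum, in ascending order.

2 Hz, 14 Hz, 18 Hz

fs/2 = 23 Hz.
90 Hz mod fs = 44 Hz.
44 Hz > fs/2 = 23 Hz, folds to fs − 44 Hz = 2 Hz.
202 Hz mod fs = 18 Hz.
18 Hz ≤ fs/2 = 23 Hz, appears at 18 Hz.
94 Hz mod fs = 2 Hz.
2 Hz ≤ fs/2 = 23 Hz, appears at 2 Hz.
198 Hz mod fs = 14 Hz.
14 Hz ≤ fs/2 = 23 Hz, appears at 14 Hz.
Distinct values: {2 Hz, 14 Hz, 18 Hz}.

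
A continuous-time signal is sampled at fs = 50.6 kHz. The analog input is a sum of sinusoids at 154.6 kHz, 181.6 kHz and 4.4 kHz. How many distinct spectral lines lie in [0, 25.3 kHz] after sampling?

fs/2 = 25.3 kHz.
154.6 kHz mod fs = 2.8 kHz.
2.8 kHz ≤ fs/2 = 25.3 kHz, appears at 2.8 kHz.
181.6 kHz mod fs = 29.8 kHz.
29.8 kHz > fs/2 = 25.3 kHz, folds to fs − 29.8 kHz = 20.8 kHz.
4.4 kHz ≤ fs/2 = 25.3 kHz, passes unchanged.
Distinct values: {2.8 kHz, 4.4 kHz, 20.8 kHz} → 3.

3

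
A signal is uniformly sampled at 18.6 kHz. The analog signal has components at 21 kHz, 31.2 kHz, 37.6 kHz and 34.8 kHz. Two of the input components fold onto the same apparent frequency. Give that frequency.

2.4 kHz

fs/2 = 9.3 kHz.
21 kHz mod fs = 2.4 kHz.
2.4 kHz ≤ fs/2 = 9.3 kHz, appears at 2.4 kHz.
31.2 kHz mod fs = 12.6 kHz.
12.6 kHz > fs/2 = 9.3 kHz, folds to fs − 12.6 kHz = 6 kHz.
37.6 kHz mod fs = 0.4 kHz.
0.4 kHz ≤ fs/2 = 9.3 kHz, appears at 0.4 kHz.
34.8 kHz mod fs = 16.2 kHz.
16.2 kHz > fs/2 = 9.3 kHz, folds to fs − 16.2 kHz = 2.4 kHz.
21 kHz and 34.8 kHz both map to 2.4 kHz.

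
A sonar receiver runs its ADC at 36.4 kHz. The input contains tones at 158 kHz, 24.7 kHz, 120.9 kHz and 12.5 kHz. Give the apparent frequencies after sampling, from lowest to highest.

fs/2 = 18.2 kHz.
158 kHz mod fs = 12.4 kHz.
12.4 kHz ≤ fs/2 = 18.2 kHz, appears at 12.4 kHz.
24.7 kHz > fs/2 = 18.2 kHz, folds to fs − 24.7 kHz = 11.7 kHz.
120.9 kHz mod fs = 11.7 kHz.
11.7 kHz ≤ fs/2 = 18.2 kHz, appears at 11.7 kHz.
12.5 kHz ≤ fs/2 = 18.2 kHz, passes unchanged.
Distinct values: {11.7 kHz, 12.4 kHz, 12.5 kHz}.

11.7 kHz, 12.4 kHz, 12.5 kHz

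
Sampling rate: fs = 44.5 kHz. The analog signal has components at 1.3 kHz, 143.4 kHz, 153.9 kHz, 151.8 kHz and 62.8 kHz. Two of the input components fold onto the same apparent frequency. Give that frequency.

fs/2 = 22.25 kHz.
1.3 kHz ≤ fs/2 = 22.25 kHz, passes unchanged.
143.4 kHz mod fs = 9.9 kHz.
9.9 kHz ≤ fs/2 = 22.25 kHz, appears at 9.9 kHz.
153.9 kHz mod fs = 20.4 kHz.
20.4 kHz ≤ fs/2 = 22.25 kHz, appears at 20.4 kHz.
151.8 kHz mod fs = 18.3 kHz.
18.3 kHz ≤ fs/2 = 22.25 kHz, appears at 18.3 kHz.
62.8 kHz mod fs = 18.3 kHz.
18.3 kHz ≤ fs/2 = 22.25 kHz, appears at 18.3 kHz.
62.8 kHz and 151.8 kHz both map to 18.3 kHz.

18.3 kHz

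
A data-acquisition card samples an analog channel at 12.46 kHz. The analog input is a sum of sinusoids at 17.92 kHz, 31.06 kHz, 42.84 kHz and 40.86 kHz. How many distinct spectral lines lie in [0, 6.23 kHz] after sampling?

fs/2 = 6.23 kHz.
17.92 kHz mod fs = 5.46 kHz.
5.46 kHz ≤ fs/2 = 6.23 kHz, appears at 5.46 kHz.
31.06 kHz mod fs = 6.14 kHz.
6.14 kHz ≤ fs/2 = 6.23 kHz, appears at 6.14 kHz.
42.84 kHz mod fs = 5.46 kHz.
5.46 kHz ≤ fs/2 = 6.23 kHz, appears at 5.46 kHz.
40.86 kHz mod fs = 3.48 kHz.
3.48 kHz ≤ fs/2 = 6.23 kHz, appears at 3.48 kHz.
Distinct values: {3.48 kHz, 5.46 kHz, 6.14 kHz} → 3.

3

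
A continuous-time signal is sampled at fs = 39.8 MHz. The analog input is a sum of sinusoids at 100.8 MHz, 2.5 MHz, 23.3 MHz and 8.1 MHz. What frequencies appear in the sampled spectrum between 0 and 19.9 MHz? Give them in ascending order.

2.5 MHz, 8.1 MHz, 16.5 MHz, 18.6 MHz

fs/2 = 19.9 MHz.
100.8 MHz mod fs = 21.2 MHz.
21.2 MHz > fs/2 = 19.9 MHz, folds to fs − 21.2 MHz = 18.6 MHz.
2.5 MHz ≤ fs/2 = 19.9 MHz, passes unchanged.
23.3 MHz > fs/2 = 19.9 MHz, folds to fs − 23.3 MHz = 16.5 MHz.
8.1 MHz ≤ fs/2 = 19.9 MHz, passes unchanged.
Distinct values: {2.5 MHz, 8.1 MHz, 16.5 MHz, 18.6 MHz}.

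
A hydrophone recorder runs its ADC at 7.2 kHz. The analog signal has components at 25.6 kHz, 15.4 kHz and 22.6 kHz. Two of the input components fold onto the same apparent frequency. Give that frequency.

fs/2 = 3.6 kHz.
25.6 kHz mod fs = 4 kHz.
4 kHz > fs/2 = 3.6 kHz, folds to fs − 4 kHz = 3.2 kHz.
15.4 kHz mod fs = 1 kHz.
1 kHz ≤ fs/2 = 3.6 kHz, appears at 1 kHz.
22.6 kHz mod fs = 1 kHz.
1 kHz ≤ fs/2 = 3.6 kHz, appears at 1 kHz.
15.4 kHz and 22.6 kHz both map to 1 kHz.

1 kHz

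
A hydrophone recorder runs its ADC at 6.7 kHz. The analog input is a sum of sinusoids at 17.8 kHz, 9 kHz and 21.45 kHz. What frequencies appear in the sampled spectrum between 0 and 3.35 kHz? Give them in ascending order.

1.35 kHz, 2.3 kHz

fs/2 = 3.35 kHz.
17.8 kHz mod fs = 4.4 kHz.
4.4 kHz > fs/2 = 3.35 kHz, folds to fs − 4.4 kHz = 2.3 kHz.
9 kHz mod fs = 2.3 kHz.
2.3 kHz ≤ fs/2 = 3.35 kHz, appears at 2.3 kHz.
21.45 kHz mod fs = 1.35 kHz.
1.35 kHz ≤ fs/2 = 3.35 kHz, appears at 1.35 kHz.
Distinct values: {1.35 kHz, 2.3 kHz}.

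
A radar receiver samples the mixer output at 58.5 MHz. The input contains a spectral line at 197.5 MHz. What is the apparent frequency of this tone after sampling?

22 MHz

197.5 MHz mod fs = 22 MHz.
22 MHz ≤ fs/2 = 29.25 MHz, appears at 22 MHz.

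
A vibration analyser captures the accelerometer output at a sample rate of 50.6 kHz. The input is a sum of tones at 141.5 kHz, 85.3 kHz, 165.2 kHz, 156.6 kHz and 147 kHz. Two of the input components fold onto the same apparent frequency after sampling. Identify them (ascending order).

fs/2 = 25.3 kHz.
141.5 kHz mod fs = 40.3 kHz.
40.3 kHz > fs/2 = 25.3 kHz, folds to fs − 40.3 kHz = 10.3 kHz.
85.3 kHz mod fs = 34.7 kHz.
34.7 kHz > fs/2 = 25.3 kHz, folds to fs − 34.7 kHz = 15.9 kHz.
165.2 kHz mod fs = 13.4 kHz.
13.4 kHz ≤ fs/2 = 25.3 kHz, appears at 13.4 kHz.
156.6 kHz mod fs = 4.8 kHz.
4.8 kHz ≤ fs/2 = 25.3 kHz, appears at 4.8 kHz.
147 kHz mod fs = 45.8 kHz.
45.8 kHz > fs/2 = 25.3 kHz, folds to fs − 45.8 kHz = 4.8 kHz.
147 kHz and 156.6 kHz both map to 4.8 kHz.

147 kHz, 156.6 kHz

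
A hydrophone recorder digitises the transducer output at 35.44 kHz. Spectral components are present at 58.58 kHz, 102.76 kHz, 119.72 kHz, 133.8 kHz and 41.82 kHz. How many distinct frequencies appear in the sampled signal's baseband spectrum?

fs/2 = 17.72 kHz.
58.58 kHz mod fs = 23.14 kHz.
23.14 kHz > fs/2 = 17.72 kHz, folds to fs − 23.14 kHz = 12.3 kHz.
102.76 kHz mod fs = 31.88 kHz.
31.88 kHz > fs/2 = 17.72 kHz, folds to fs − 31.88 kHz = 3.56 kHz.
119.72 kHz mod fs = 13.4 kHz.
13.4 kHz ≤ fs/2 = 17.72 kHz, appears at 13.4 kHz.
133.8 kHz mod fs = 27.48 kHz.
27.48 kHz > fs/2 = 17.72 kHz, folds to fs − 27.48 kHz = 7.96 kHz.
41.82 kHz mod fs = 6.38 kHz.
6.38 kHz ≤ fs/2 = 17.72 kHz, appears at 6.38 kHz.
Distinct values: {3.56 kHz, 6.38 kHz, 7.96 kHz, 12.3 kHz, 13.4 kHz} → 5.

5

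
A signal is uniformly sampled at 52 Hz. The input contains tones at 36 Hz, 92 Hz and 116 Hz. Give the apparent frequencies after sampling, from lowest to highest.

fs/2 = 26 Hz.
36 Hz > fs/2 = 26 Hz, folds to fs − 36 Hz = 16 Hz.
92 Hz mod fs = 40 Hz.
40 Hz > fs/2 = 26 Hz, folds to fs − 40 Hz = 12 Hz.
116 Hz mod fs = 12 Hz.
12 Hz ≤ fs/2 = 26 Hz, appears at 12 Hz.
Distinct values: {12 Hz, 16 Hz}.

12 Hz, 16 Hz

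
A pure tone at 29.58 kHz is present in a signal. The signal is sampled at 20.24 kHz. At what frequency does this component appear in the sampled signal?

29.58 kHz mod fs = 9.34 kHz.
9.34 kHz ≤ fs/2 = 10.12 kHz, appears at 9.34 kHz.

9.34 kHz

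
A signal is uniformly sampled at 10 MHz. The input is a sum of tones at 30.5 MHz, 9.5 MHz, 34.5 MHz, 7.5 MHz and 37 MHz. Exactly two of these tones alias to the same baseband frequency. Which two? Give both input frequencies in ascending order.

fs/2 = 5 MHz.
30.5 MHz mod fs = 0.5 MHz.
0.5 MHz ≤ fs/2 = 5 MHz, appears at 0.5 MHz.
9.5 MHz > fs/2 = 5 MHz, folds to fs − 9.5 MHz = 0.5 MHz.
34.5 MHz mod fs = 4.5 MHz.
4.5 MHz ≤ fs/2 = 5 MHz, appears at 4.5 MHz.
7.5 MHz > fs/2 = 5 MHz, folds to fs − 7.5 MHz = 2.5 MHz.
37 MHz mod fs = 7 MHz.
7 MHz > fs/2 = 5 MHz, folds to fs − 7 MHz = 3 MHz.
9.5 MHz and 30.5 MHz both map to 0.5 MHz.

9.5 MHz, 30.5 MHz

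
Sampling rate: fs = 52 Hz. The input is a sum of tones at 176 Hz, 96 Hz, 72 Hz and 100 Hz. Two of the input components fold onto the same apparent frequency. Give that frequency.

fs/2 = 26 Hz.
176 Hz mod fs = 20 Hz.
20 Hz ≤ fs/2 = 26 Hz, appears at 20 Hz.
96 Hz mod fs = 44 Hz.
44 Hz > fs/2 = 26 Hz, folds to fs − 44 Hz = 8 Hz.
72 Hz mod fs = 20 Hz.
20 Hz ≤ fs/2 = 26 Hz, appears at 20 Hz.
100 Hz mod fs = 48 Hz.
48 Hz > fs/2 = 26 Hz, folds to fs − 48 Hz = 4 Hz.
72 Hz and 176 Hz both map to 20 Hz.

20 Hz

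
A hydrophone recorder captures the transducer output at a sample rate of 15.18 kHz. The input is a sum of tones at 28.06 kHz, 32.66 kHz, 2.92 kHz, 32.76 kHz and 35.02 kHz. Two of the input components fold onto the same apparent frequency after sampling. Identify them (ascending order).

28.06 kHz, 32.66 kHz

fs/2 = 7.59 kHz.
28.06 kHz mod fs = 12.88 kHz.
12.88 kHz > fs/2 = 7.59 kHz, folds to fs − 12.88 kHz = 2.3 kHz.
32.66 kHz mod fs = 2.3 kHz.
2.3 kHz ≤ fs/2 = 7.59 kHz, appears at 2.3 kHz.
2.92 kHz ≤ fs/2 = 7.59 kHz, passes unchanged.
32.76 kHz mod fs = 2.4 kHz.
2.4 kHz ≤ fs/2 = 7.59 kHz, appears at 2.4 kHz.
35.02 kHz mod fs = 4.66 kHz.
4.66 kHz ≤ fs/2 = 7.59 kHz, appears at 4.66 kHz.
28.06 kHz and 32.66 kHz both map to 2.3 kHz.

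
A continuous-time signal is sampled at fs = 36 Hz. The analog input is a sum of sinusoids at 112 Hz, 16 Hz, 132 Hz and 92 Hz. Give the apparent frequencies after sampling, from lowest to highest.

fs/2 = 18 Hz.
112 Hz mod fs = 4 Hz.
4 Hz ≤ fs/2 = 18 Hz, appears at 4 Hz.
16 Hz ≤ fs/2 = 18 Hz, passes unchanged.
132 Hz mod fs = 24 Hz.
24 Hz > fs/2 = 18 Hz, folds to fs − 24 Hz = 12 Hz.
92 Hz mod fs = 20 Hz.
20 Hz > fs/2 = 18 Hz, folds to fs − 20 Hz = 16 Hz.
Distinct values: {4 Hz, 12 Hz, 16 Hz}.

4 Hz, 12 Hz, 16 Hz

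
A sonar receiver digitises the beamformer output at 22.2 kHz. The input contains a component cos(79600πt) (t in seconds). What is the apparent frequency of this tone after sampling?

ω = 79600π rad/s → f = ω/(2π) = 39800 Hz = 39.8 kHz.
39.8 kHz mod fs = 17.6 kHz.
17.6 kHz > fs/2 = 11.1 kHz, folds to fs − 17.6 kHz = 4.6 kHz.

4.6 kHz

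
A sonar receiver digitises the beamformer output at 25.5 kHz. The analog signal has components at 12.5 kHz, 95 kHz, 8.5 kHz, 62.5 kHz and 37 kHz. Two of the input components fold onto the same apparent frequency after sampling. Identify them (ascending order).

37 kHz, 62.5 kHz

fs/2 = 12.75 kHz.
12.5 kHz ≤ fs/2 = 12.75 kHz, passes unchanged.
95 kHz mod fs = 18.5 kHz.
18.5 kHz > fs/2 = 12.75 kHz, folds to fs − 18.5 kHz = 7 kHz.
8.5 kHz ≤ fs/2 = 12.75 kHz, passes unchanged.
62.5 kHz mod fs = 11.5 kHz.
11.5 kHz ≤ fs/2 = 12.75 kHz, appears at 11.5 kHz.
37 kHz mod fs = 11.5 kHz.
11.5 kHz ≤ fs/2 = 12.75 kHz, appears at 11.5 kHz.
37 kHz and 62.5 kHz both map to 11.5 kHz.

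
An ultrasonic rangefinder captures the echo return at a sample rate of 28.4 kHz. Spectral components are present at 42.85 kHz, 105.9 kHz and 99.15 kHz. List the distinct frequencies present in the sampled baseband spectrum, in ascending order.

7.7 kHz, 13.95 kHz

fs/2 = 14.2 kHz.
42.85 kHz mod fs = 14.45 kHz.
14.45 kHz > fs/2 = 14.2 kHz, folds to fs − 14.45 kHz = 13.95 kHz.
105.9 kHz mod fs = 20.7 kHz.
20.7 kHz > fs/2 = 14.2 kHz, folds to fs − 20.7 kHz = 7.7 kHz.
99.15 kHz mod fs = 13.95 kHz.
13.95 kHz ≤ fs/2 = 14.2 kHz, appears at 13.95 kHz.
Distinct values: {7.7 kHz, 13.95 kHz}.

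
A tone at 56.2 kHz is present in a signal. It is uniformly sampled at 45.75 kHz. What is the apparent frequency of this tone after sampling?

56.2 kHz mod fs = 10.45 kHz.
10.45 kHz ≤ fs/2 = 22.875 kHz, appears at 10.45 kHz.

10.45 kHz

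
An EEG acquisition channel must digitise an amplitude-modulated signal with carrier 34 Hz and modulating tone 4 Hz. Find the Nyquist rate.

AM sidebands sit at fc ± fm = 30 Hz and 38 Hz.
Highest-frequency component: 38 Hz.
Nyquist rate = 2 × 38 Hz = 76 Hz.

76 Hz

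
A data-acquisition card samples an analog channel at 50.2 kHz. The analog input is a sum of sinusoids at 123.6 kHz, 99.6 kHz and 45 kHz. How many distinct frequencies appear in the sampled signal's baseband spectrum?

3

fs/2 = 25.1 kHz.
123.6 kHz mod fs = 23.2 kHz.
23.2 kHz ≤ fs/2 = 25.1 kHz, appears at 23.2 kHz.
99.6 kHz mod fs = 49.4 kHz.
49.4 kHz > fs/2 = 25.1 kHz, folds to fs − 49.4 kHz = 0.8 kHz.
45 kHz > fs/2 = 25.1 kHz, folds to fs − 45 kHz = 5.2 kHz.
Distinct values: {0.8 kHz, 5.2 kHz, 23.2 kHz} → 3.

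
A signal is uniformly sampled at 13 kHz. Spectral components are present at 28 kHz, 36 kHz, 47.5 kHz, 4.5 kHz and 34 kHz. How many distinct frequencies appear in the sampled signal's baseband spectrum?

fs/2 = 6.5 kHz.
28 kHz mod fs = 2 kHz.
2 kHz ≤ fs/2 = 6.5 kHz, appears at 2 kHz.
36 kHz mod fs = 10 kHz.
10 kHz > fs/2 = 6.5 kHz, folds to fs − 10 kHz = 3 kHz.
47.5 kHz mod fs = 8.5 kHz.
8.5 kHz > fs/2 = 6.5 kHz, folds to fs − 8.5 kHz = 4.5 kHz.
4.5 kHz ≤ fs/2 = 6.5 kHz, passes unchanged.
34 kHz mod fs = 8 kHz.
8 kHz > fs/2 = 6.5 kHz, folds to fs − 8 kHz = 5 kHz.
Distinct values: {2 kHz, 3 kHz, 4.5 kHz, 5 kHz} → 4.

4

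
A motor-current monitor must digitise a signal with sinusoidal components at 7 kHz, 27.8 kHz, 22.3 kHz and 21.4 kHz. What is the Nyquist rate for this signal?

Highest-frequency component: 27.8 kHz.
Nyquist rate = 2 × 27.8 kHz = 55.6 kHz.

55.6 kHz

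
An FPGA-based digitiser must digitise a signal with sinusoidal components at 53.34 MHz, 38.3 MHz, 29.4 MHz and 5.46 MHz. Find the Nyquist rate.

Highest-frequency component: 53.34 MHz.
Nyquist rate = 2 × 53.34 MHz = 106.68 MHz.

106.68 MHz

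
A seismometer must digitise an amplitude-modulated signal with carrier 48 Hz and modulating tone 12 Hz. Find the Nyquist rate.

120 Hz

AM sidebands sit at fc ± fm = 36 Hz and 60 Hz.
Highest-frequency component: 60 Hz.
Nyquist rate = 2 × 60 Hz = 120 Hz.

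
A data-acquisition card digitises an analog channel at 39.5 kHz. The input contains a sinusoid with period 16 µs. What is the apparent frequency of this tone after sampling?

16.5 kHz

T = 16 µs → f = 1/T = 62.5 kHz.
62.5 kHz mod fs = 23 kHz.
23 kHz > fs/2 = 19.75 kHz, folds to fs − 23 kHz = 16.5 kHz.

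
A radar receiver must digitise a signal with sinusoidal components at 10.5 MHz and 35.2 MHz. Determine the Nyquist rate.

Highest-frequency component: 35.2 MHz.
Nyquist rate = 2 × 35.2 MHz = 70.4 MHz.

70.4 MHz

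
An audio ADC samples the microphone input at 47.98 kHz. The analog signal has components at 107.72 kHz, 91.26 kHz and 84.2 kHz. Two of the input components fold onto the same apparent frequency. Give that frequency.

fs/2 = 23.99 kHz.
107.72 kHz mod fs = 11.76 kHz.
11.76 kHz ≤ fs/2 = 23.99 kHz, appears at 11.76 kHz.
91.26 kHz mod fs = 43.28 kHz.
43.28 kHz > fs/2 = 23.99 kHz, folds to fs − 43.28 kHz = 4.7 kHz.
84.2 kHz mod fs = 36.22 kHz.
36.22 kHz > fs/2 = 23.99 kHz, folds to fs − 36.22 kHz = 11.76 kHz.
84.2 kHz and 107.72 kHz both map to 11.76 kHz.

11.76 kHz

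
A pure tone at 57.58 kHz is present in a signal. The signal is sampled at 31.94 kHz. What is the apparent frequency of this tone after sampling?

6.3 kHz

57.58 kHz mod fs = 25.64 kHz.
25.64 kHz > fs/2 = 15.97 kHz, folds to fs − 25.64 kHz = 6.3 kHz.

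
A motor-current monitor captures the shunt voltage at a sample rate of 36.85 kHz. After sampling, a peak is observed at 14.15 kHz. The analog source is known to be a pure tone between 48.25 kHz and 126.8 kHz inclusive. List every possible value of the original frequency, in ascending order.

Frequencies that alias to 14.15 kHz are k·fs ± 14.15 kHz for integer k ≥ 0.
k=0: 14.15 kHz.
k=1: 22.7 kHz, 51 kHz.
k=2: 59.55 kHz, 87.85 kHz.
k=3: 96.4 kHz, 124.7 kHz.
k=4: 133.25 kHz, 161.55 kHz.
Within [48.25 kHz, 126.8 kHz]: 51 kHz, 59.55 kHz, 87.85 kHz, 96.4 kHz, 124.7 kHz.

51 kHz, 59.55 kHz, 87.85 kHz, 96.4 kHz, 124.7 kHz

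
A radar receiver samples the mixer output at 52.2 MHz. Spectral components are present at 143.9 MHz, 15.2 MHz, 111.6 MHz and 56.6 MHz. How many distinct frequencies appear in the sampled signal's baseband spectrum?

4

fs/2 = 26.1 MHz.
143.9 MHz mod fs = 39.5 MHz.
39.5 MHz > fs/2 = 26.1 MHz, folds to fs − 39.5 MHz = 12.7 MHz.
15.2 MHz ≤ fs/2 = 26.1 MHz, passes unchanged.
111.6 MHz mod fs = 7.2 MHz.
7.2 MHz ≤ fs/2 = 26.1 MHz, appears at 7.2 MHz.
56.6 MHz mod fs = 4.4 MHz.
4.4 MHz ≤ fs/2 = 26.1 MHz, appears at 4.4 MHz.
Distinct values: {4.4 MHz, 7.2 MHz, 12.7 MHz, 15.2 MHz} → 4.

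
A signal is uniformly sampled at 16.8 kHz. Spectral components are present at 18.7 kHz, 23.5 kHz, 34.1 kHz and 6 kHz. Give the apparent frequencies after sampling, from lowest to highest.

fs/2 = 8.4 kHz.
18.7 kHz mod fs = 1.9 kHz.
1.9 kHz ≤ fs/2 = 8.4 kHz, appears at 1.9 kHz.
23.5 kHz mod fs = 6.7 kHz.
6.7 kHz ≤ fs/2 = 8.4 kHz, appears at 6.7 kHz.
34.1 kHz mod fs = 0.5 kHz.
0.5 kHz ≤ fs/2 = 8.4 kHz, appears at 0.5 kHz.
6 kHz ≤ fs/2 = 8.4 kHz, passes unchanged.
Distinct values: {0.5 kHz, 1.9 kHz, 6 kHz, 6.7 kHz}.

0.5 kHz, 1.9 kHz, 6 kHz, 6.7 kHz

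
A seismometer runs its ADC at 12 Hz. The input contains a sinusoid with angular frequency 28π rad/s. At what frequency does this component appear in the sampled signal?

ω = 28π rad/s → f = ω/(2π) = 14 Hz.
14 Hz mod fs = 2 Hz.
2 Hz ≤ fs/2 = 6 Hz, appears at 2 Hz.

2 Hz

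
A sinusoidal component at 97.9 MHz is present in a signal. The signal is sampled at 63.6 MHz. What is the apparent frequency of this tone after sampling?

97.9 MHz mod fs = 34.3 MHz.
34.3 MHz > fs/2 = 31.8 MHz, folds to fs − 34.3 MHz = 29.3 MHz.

29.3 MHz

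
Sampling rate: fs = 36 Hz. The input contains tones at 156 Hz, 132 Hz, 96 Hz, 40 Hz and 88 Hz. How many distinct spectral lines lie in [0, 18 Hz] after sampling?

fs/2 = 18 Hz.
156 Hz mod fs = 12 Hz.
12 Hz ≤ fs/2 = 18 Hz, appears at 12 Hz.
132 Hz mod fs = 24 Hz.
24 Hz > fs/2 = 18 Hz, folds to fs − 24 Hz = 12 Hz.
96 Hz mod fs = 24 Hz.
24 Hz > fs/2 = 18 Hz, folds to fs − 24 Hz = 12 Hz.
40 Hz mod fs = 4 Hz.
4 Hz ≤ fs/2 = 18 Hz, appears at 4 Hz.
88 Hz mod fs = 16 Hz.
16 Hz ≤ fs/2 = 18 Hz, appears at 16 Hz.
Distinct values: {4 Hz, 12 Hz, 16 Hz} → 3.

3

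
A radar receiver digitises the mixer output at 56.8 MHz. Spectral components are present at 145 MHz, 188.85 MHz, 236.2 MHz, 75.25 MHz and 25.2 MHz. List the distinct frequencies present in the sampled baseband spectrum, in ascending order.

fs/2 = 28.4 MHz.
145 MHz mod fs = 31.4 MHz.
31.4 MHz > fs/2 = 28.4 MHz, folds to fs − 31.4 MHz = 25.4 MHz.
188.85 MHz mod fs = 18.45 MHz.
18.45 MHz ≤ fs/2 = 28.4 MHz, appears at 18.45 MHz.
236.2 MHz mod fs = 9 MHz.
9 MHz ≤ fs/2 = 28.4 MHz, appears at 9 MHz.
75.25 MHz mod fs = 18.45 MHz.
18.45 MHz ≤ fs/2 = 28.4 MHz, appears at 18.45 MHz.
25.2 MHz ≤ fs/2 = 28.4 MHz, passes unchanged.
Distinct values: {9 MHz, 18.45 MHz, 25.2 MHz, 25.4 MHz}.

9 MHz, 18.45 MHz, 25.2 MHz, 25.4 MHz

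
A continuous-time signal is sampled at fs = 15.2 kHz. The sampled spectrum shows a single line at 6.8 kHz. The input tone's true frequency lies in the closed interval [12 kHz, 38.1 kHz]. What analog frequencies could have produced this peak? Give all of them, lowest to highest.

Frequencies that alias to 6.8 kHz are k·fs ± 6.8 kHz for integer k ≥ 0.
k=0: 6.8 kHz.
k=1: 8.4 kHz, 22 kHz.
k=2: 23.6 kHz, 37.2 kHz.
k=3: 38.8 kHz, 52.4 kHz.
Within [12 kHz, 38.1 kHz]: 22 kHz, 23.6 kHz, 37.2 kHz.

22 kHz, 23.6 kHz, 37.2 kHz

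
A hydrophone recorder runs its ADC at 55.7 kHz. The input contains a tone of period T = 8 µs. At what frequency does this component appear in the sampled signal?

13.6 kHz

T = 8 µs → f = 1/T = 125 kHz.
125 kHz mod fs = 13.6 kHz.
13.6 kHz ≤ fs/2 = 27.85 kHz, appears at 13.6 kHz.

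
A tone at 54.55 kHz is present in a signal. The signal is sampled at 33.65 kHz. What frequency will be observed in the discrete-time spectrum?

54.55 kHz mod fs = 20.9 kHz.
20.9 kHz > fs/2 = 16.825 kHz, folds to fs − 20.9 kHz = 12.75 kHz.

12.75 kHz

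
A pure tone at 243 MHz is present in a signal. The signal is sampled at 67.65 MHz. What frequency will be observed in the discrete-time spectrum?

243 MHz mod fs = 40.05 MHz.
40.05 MHz > fs/2 = 33.825 MHz, folds to fs − 40.05 MHz = 27.6 MHz.

27.6 MHz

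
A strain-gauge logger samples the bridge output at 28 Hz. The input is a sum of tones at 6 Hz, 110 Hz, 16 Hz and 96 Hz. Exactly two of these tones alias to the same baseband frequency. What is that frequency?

fs/2 = 14 Hz.
6 Hz ≤ fs/2 = 14 Hz, passes unchanged.
110 Hz mod fs = 26 Hz.
26 Hz > fs/2 = 14 Hz, folds to fs − 26 Hz = 2 Hz.
16 Hz > fs/2 = 14 Hz, folds to fs − 16 Hz = 12 Hz.
96 Hz mod fs = 12 Hz.
12 Hz ≤ fs/2 = 14 Hz, appears at 12 Hz.
16 Hz and 96 Hz both map to 12 Hz.

12 Hz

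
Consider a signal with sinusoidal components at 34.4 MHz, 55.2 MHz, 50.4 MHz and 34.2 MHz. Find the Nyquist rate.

110.4 MHz

Highest-frequency component: 55.2 MHz.
Nyquist rate = 2 × 55.2 MHz = 110.4 MHz.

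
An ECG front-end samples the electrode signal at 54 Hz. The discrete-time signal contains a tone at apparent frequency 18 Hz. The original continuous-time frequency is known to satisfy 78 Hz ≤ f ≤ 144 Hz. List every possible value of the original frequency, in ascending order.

Frequencies that alias to 18 Hz are k·fs ± 18 Hz for integer k ≥ 0.
k=0: 18 Hz.
k=1: 36 Hz, 72 Hz.
k=2: 90 Hz, 126 Hz.
k=3: 144 Hz, 180 Hz.
k=4: 198 Hz, 234 Hz.
Within [78 Hz, 144 Hz]: 90 Hz, 126 Hz, 144 Hz.

90 Hz, 126 Hz, 144 Hz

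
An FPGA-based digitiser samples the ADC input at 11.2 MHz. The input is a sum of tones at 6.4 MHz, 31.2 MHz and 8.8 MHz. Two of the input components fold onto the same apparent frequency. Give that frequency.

fs/2 = 5.6 MHz.
6.4 MHz > fs/2 = 5.6 MHz, folds to fs − 6.4 MHz = 4.8 MHz.
31.2 MHz mod fs = 8.8 MHz.
8.8 MHz > fs/2 = 5.6 MHz, folds to fs − 8.8 MHz = 2.4 MHz.
8.8 MHz > fs/2 = 5.6 MHz, folds to fs − 8.8 MHz = 2.4 MHz.
8.8 MHz and 31.2 MHz both map to 2.4 MHz.

2.4 MHz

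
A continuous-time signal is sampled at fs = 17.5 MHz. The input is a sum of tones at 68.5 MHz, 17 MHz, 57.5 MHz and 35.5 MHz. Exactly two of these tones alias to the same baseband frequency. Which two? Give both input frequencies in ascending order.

fs/2 = 8.75 MHz.
68.5 MHz mod fs = 16 MHz.
16 MHz > fs/2 = 8.75 MHz, folds to fs − 16 MHz = 1.5 MHz.
17 MHz > fs/2 = 8.75 MHz, folds to fs − 17 MHz = 0.5 MHz.
57.5 MHz mod fs = 5 MHz.
5 MHz ≤ fs/2 = 8.75 MHz, appears at 5 MHz.
35.5 MHz mod fs = 0.5 MHz.
0.5 MHz ≤ fs/2 = 8.75 MHz, appears at 0.5 MHz.
17 MHz and 35.5 MHz both map to 0.5 MHz.

17 MHz, 35.5 MHz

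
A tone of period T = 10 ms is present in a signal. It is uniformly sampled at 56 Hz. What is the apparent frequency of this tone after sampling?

T = 10 ms → f = 1/T = 100 Hz.
100 Hz mod fs = 44 Hz.
44 Hz > fs/2 = 28 Hz, folds to fs − 44 Hz = 12 Hz.

12 Hz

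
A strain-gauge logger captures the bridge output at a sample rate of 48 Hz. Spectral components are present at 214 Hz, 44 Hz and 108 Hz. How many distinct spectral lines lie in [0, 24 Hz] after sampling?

fs/2 = 24 Hz.
214 Hz mod fs = 22 Hz.
22 Hz ≤ fs/2 = 24 Hz, appears at 22 Hz.
44 Hz > fs/2 = 24 Hz, folds to fs − 44 Hz = 4 Hz.
108 Hz mod fs = 12 Hz.
12 Hz ≤ fs/2 = 24 Hz, appears at 12 Hz.
Distinct values: {4 Hz, 12 Hz, 22 Hz} → 3.

3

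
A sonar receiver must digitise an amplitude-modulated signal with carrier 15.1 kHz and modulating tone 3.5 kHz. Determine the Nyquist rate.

AM sidebands sit at fc ± fm = 11.6 kHz and 18.6 kHz.
Highest-frequency component: 18.6 kHz.
Nyquist rate = 2 × 18.6 kHz = 37.2 kHz.

37.2 kHz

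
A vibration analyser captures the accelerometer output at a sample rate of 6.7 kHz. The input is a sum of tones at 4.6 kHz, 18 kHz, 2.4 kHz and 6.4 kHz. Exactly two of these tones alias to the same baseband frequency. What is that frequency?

2.1 kHz

fs/2 = 3.35 kHz.
4.6 kHz > fs/2 = 3.35 kHz, folds to fs − 4.6 kHz = 2.1 kHz.
18 kHz mod fs = 4.6 kHz.
4.6 kHz > fs/2 = 3.35 kHz, folds to fs − 4.6 kHz = 2.1 kHz.
2.4 kHz ≤ fs/2 = 3.35 kHz, passes unchanged.
6.4 kHz > fs/2 = 3.35 kHz, folds to fs − 6.4 kHz = 0.3 kHz.
4.6 kHz and 18 kHz both map to 2.1 kHz.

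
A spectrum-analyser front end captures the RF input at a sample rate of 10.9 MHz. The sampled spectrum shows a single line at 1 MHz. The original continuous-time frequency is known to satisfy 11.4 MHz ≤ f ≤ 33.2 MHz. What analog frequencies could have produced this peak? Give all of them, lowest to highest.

11.9 MHz, 20.8 MHz, 22.8 MHz, 31.7 MHz

Frequencies that alias to 1 MHz are k·fs ± 1 MHz for integer k ≥ 0.
k=0: 1 MHz.
k=1: 9.9 MHz, 11.9 MHz.
k=2: 20.8 MHz, 22.8 MHz.
k=3: 31.7 MHz, 33.7 MHz.
k=4: 42.6 MHz, 44.6 MHz.
Within [11.4 MHz, 33.2 MHz]: 11.9 MHz, 20.8 MHz, 22.8 MHz, 31.7 MHz.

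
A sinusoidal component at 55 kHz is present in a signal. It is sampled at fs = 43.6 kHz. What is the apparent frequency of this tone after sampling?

11.4 kHz

55 kHz mod fs = 11.4 kHz.
11.4 kHz ≤ fs/2 = 21.8 kHz, appears at 11.4 kHz.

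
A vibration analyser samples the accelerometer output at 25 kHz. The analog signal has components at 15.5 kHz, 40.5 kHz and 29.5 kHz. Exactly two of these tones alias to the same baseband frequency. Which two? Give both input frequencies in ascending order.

15.5 kHz, 40.5 kHz

fs/2 = 12.5 kHz.
15.5 kHz > fs/2 = 12.5 kHz, folds to fs − 15.5 kHz = 9.5 kHz.
40.5 kHz mod fs = 15.5 kHz.
15.5 kHz > fs/2 = 12.5 kHz, folds to fs − 15.5 kHz = 9.5 kHz.
29.5 kHz mod fs = 4.5 kHz.
4.5 kHz ≤ fs/2 = 12.5 kHz, appears at 4.5 kHz.
15.5 kHz and 40.5 kHz both map to 9.5 kHz.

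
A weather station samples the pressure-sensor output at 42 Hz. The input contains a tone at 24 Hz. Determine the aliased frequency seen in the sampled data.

18 Hz

24 Hz > fs/2 = 21 Hz, folds to fs − 24 Hz = 18 Hz.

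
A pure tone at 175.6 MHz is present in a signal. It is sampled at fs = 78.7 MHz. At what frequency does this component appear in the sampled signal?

175.6 MHz mod fs = 18.2 MHz.
18.2 MHz ≤ fs/2 = 39.35 MHz, appears at 18.2 MHz.

18.2 MHz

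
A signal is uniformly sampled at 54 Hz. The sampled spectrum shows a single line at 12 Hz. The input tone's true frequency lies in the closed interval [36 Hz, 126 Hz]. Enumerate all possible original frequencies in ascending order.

42 Hz, 66 Hz, 96 Hz, 120 Hz

Frequencies that alias to 12 Hz are k·fs ± 12 Hz for integer k ≥ 0.
k=0: 12 Hz.
k=1: 42 Hz, 66 Hz.
k=2: 96 Hz, 120 Hz.
k=3: 150 Hz, 174 Hz.
Within [36 Hz, 126 Hz]: 42 Hz, 66 Hz, 96 Hz, 120 Hz.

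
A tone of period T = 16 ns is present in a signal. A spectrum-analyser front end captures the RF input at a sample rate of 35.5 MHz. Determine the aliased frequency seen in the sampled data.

T = 16 ns → f = 1/T = 62.5 MHz.
62.5 MHz mod fs = 27 MHz.
27 MHz > fs/2 = 17.75 MHz, folds to fs − 27 MHz = 8.5 MHz.

8.5 MHz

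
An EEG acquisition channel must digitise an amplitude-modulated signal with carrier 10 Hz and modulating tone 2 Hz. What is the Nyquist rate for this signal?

AM sidebands sit at fc ± fm = 8 Hz and 12 Hz.
Highest-frequency component: 12 Hz.
Nyquist rate = 2 × 12 Hz = 24 Hz.

24 Hz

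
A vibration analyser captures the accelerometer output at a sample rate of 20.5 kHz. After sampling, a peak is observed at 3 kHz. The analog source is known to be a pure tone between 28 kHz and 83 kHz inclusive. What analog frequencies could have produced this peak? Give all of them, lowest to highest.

Frequencies that alias to 3 kHz are k·fs ± 3 kHz for integer k ≥ 0.
k=0: 3 kHz.
k=1: 17.5 kHz, 23.5 kHz.
k=2: 38 kHz, 44 kHz.
k=3: 58.5 kHz, 64.5 kHz.
k=4: 79 kHz, 85 kHz.
k=5: 99.5 kHz, 105.5 kHz.
Within [28 kHz, 83 kHz]: 38 kHz, 44 kHz, 58.5 kHz, 64.5 kHz, 79 kHz.

38 kHz, 44 kHz, 58.5 kHz, 64.5 kHz, 79 kHz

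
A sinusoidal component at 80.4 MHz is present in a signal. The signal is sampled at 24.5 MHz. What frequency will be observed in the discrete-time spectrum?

80.4 MHz mod fs = 6.9 MHz.
6.9 MHz ≤ fs/2 = 12.25 MHz, appears at 6.9 MHz.

6.9 MHz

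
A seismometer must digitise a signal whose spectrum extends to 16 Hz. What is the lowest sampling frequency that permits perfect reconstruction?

Nyquist rate = 2 × 16 Hz = 32 Hz.

32 Hz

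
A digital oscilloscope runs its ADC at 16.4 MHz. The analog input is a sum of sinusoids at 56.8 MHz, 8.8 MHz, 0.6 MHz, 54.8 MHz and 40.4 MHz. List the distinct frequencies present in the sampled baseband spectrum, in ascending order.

fs/2 = 8.2 MHz.
56.8 MHz mod fs = 7.6 MHz.
7.6 MHz ≤ fs/2 = 8.2 MHz, appears at 7.6 MHz.
8.8 MHz > fs/2 = 8.2 MHz, folds to fs − 8.8 MHz = 7.6 MHz.
0.6 MHz ≤ fs/2 = 8.2 MHz, passes unchanged.
54.8 MHz mod fs = 5.6 MHz.
5.6 MHz ≤ fs/2 = 8.2 MHz, appears at 5.6 MHz.
40.4 MHz mod fs = 7.6 MHz.
7.6 MHz ≤ fs/2 = 8.2 MHz, appears at 7.6 MHz.
Distinct values: {0.6 MHz, 5.6 MHz, 7.6 MHz}.

0.6 MHz, 5.6 MHz, 7.6 MHz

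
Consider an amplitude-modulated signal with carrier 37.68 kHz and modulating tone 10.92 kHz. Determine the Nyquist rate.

AM sidebands sit at fc ± fm = 26.76 kHz and 48.6 kHz.
Highest-frequency component: 48.6 kHz.
Nyquist rate = 2 × 48.6 kHz = 97.2 kHz.

97.2 kHz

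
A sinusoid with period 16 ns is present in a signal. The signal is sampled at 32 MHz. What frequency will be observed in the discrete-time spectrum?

1.5 MHz

T = 16 ns → f = 1/T = 62.5 MHz.
62.5 MHz mod fs = 30.5 MHz.
30.5 MHz > fs/2 = 16 MHz, folds to fs − 30.5 MHz = 1.5 MHz.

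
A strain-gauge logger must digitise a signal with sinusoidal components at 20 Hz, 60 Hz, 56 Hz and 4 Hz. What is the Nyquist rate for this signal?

Highest-frequency component: 60 Hz.
Nyquist rate = 2 × 60 Hz = 120 Hz.

120 Hz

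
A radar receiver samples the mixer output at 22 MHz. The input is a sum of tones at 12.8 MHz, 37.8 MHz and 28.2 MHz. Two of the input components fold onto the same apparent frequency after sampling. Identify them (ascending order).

28.2 MHz, 37.8 MHz

fs/2 = 11 MHz.
12.8 MHz > fs/2 = 11 MHz, folds to fs − 12.8 MHz = 9.2 MHz.
37.8 MHz mod fs = 15.8 MHz.
15.8 MHz > fs/2 = 11 MHz, folds to fs − 15.8 MHz = 6.2 MHz.
28.2 MHz mod fs = 6.2 MHz.
6.2 MHz ≤ fs/2 = 11 MHz, appears at 6.2 MHz.
28.2 MHz and 37.8 MHz both map to 6.2 MHz.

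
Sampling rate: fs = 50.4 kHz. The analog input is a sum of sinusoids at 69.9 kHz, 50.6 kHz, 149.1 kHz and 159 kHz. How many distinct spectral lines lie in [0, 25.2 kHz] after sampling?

fs/2 = 25.2 kHz.
69.9 kHz mod fs = 19.5 kHz.
19.5 kHz ≤ fs/2 = 25.2 kHz, appears at 19.5 kHz.
50.6 kHz mod fs = 0.2 kHz.
0.2 kHz ≤ fs/2 = 25.2 kHz, appears at 0.2 kHz.
149.1 kHz mod fs = 48.3 kHz.
48.3 kHz > fs/2 = 25.2 kHz, folds to fs − 48.3 kHz = 2.1 kHz.
159 kHz mod fs = 7.8 kHz.
7.8 kHz ≤ fs/2 = 25.2 kHz, appears at 7.8 kHz.
Distinct values: {0.2 kHz, 2.1 kHz, 7.8 kHz, 19.5 kHz} → 4.

4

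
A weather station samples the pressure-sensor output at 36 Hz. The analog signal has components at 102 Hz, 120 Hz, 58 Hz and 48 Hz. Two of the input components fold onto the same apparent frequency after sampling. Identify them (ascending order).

fs/2 = 18 Hz.
102 Hz mod fs = 30 Hz.
30 Hz > fs/2 = 18 Hz, folds to fs − 30 Hz = 6 Hz.
120 Hz mod fs = 12 Hz.
12 Hz ≤ fs/2 = 18 Hz, appears at 12 Hz.
58 Hz mod fs = 22 Hz.
22 Hz > fs/2 = 18 Hz, folds to fs − 22 Hz = 14 Hz.
48 Hz mod fs = 12 Hz.
12 Hz ≤ fs/2 = 18 Hz, appears at 12 Hz.
48 Hz and 120 Hz both map to 12 Hz.

48 Hz, 120 Hz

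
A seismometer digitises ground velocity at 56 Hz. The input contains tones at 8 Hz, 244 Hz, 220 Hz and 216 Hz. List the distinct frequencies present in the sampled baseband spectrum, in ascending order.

fs/2 = 28 Hz.
8 Hz ≤ fs/2 = 28 Hz, passes unchanged.
244 Hz mod fs = 20 Hz.
20 Hz ≤ fs/2 = 28 Hz, appears at 20 Hz.
220 Hz mod fs = 52 Hz.
52 Hz > fs/2 = 28 Hz, folds to fs − 52 Hz = 4 Hz.
216 Hz mod fs = 48 Hz.
48 Hz > fs/2 = 28 Hz, folds to fs − 48 Hz = 8 Hz.
Distinct values: {4 Hz, 8 Hz, 20 Hz}.

4 Hz, 8 Hz, 20 Hz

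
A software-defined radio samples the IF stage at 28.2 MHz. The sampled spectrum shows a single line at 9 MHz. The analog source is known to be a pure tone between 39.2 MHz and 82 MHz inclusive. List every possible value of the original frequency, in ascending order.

47.4 MHz, 65.4 MHz, 75.6 MHz

Frequencies that alias to 9 MHz are k·fs ± 9 MHz for integer k ≥ 0.
k=0: 9 MHz.
k=1: 19.2 MHz, 37.2 MHz.
k=2: 47.4 MHz, 65.4 MHz.
k=3: 75.6 MHz, 93.6 MHz.
k=4: 103.8 MHz, 121.8 MHz.
Within [39.2 MHz, 82 MHz]: 47.4 MHz, 65.4 MHz, 75.6 MHz.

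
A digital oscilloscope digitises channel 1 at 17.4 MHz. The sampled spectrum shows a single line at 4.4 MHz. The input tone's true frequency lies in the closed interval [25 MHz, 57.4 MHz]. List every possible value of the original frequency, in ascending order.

30.4 MHz, 39.2 MHz, 47.8 MHz, 56.6 MHz

Frequencies that alias to 4.4 MHz are k·fs ± 4.4 MHz for integer k ≥ 0.
k=0: 4.4 MHz.
k=1: 13 MHz, 21.8 MHz.
k=2: 30.4 MHz, 39.2 MHz.
k=3: 47.8 MHz, 56.6 MHz.
k=4: 65.2 MHz, 74 MHz.
Within [25 MHz, 57.4 MHz]: 30.4 MHz, 39.2 MHz, 47.8 MHz, 56.6 MHz.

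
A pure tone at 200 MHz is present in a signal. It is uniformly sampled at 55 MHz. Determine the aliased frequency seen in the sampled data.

200 MHz mod fs = 35 MHz.
35 MHz > fs/2 = 27.5 MHz, folds to fs − 35 MHz = 20 MHz.

20 MHz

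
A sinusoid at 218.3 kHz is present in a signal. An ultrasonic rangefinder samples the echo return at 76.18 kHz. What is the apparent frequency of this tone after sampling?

218.3 kHz mod fs = 65.94 kHz.
65.94 kHz > fs/2 = 38.09 kHz, folds to fs − 65.94 kHz = 10.24 kHz.

10.24 kHz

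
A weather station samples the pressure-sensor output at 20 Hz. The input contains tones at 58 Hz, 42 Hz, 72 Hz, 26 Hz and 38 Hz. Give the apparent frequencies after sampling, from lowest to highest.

fs/2 = 10 Hz.
58 Hz mod fs = 18 Hz.
18 Hz > fs/2 = 10 Hz, folds to fs − 18 Hz = 2 Hz.
42 Hz mod fs = 2 Hz.
2 Hz ≤ fs/2 = 10 Hz, appears at 2 Hz.
72 Hz mod fs = 12 Hz.
12 Hz > fs/2 = 10 Hz, folds to fs − 12 Hz = 8 Hz.
26 Hz mod fs = 6 Hz.
6 Hz ≤ fs/2 = 10 Hz, appears at 6 Hz.
38 Hz mod fs = 18 Hz.
18 Hz > fs/2 = 10 Hz, folds to fs − 18 Hz = 2 Hz.
Distinct values: {2 Hz, 6 Hz, 8 Hz}.

2 Hz, 6 Hz, 8 Hz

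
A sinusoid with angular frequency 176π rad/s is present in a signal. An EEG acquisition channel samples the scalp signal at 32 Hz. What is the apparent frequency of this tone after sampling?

8 Hz

ω = 176π rad/s → f = ω/(2π) = 88 Hz.
88 Hz mod fs = 24 Hz.
24 Hz > fs/2 = 16 Hz, folds to fs − 24 Hz = 8 Hz.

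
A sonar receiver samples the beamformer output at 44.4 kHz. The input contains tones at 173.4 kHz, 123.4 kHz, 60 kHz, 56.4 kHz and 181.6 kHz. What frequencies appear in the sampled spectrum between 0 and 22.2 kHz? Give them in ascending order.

fs/2 = 22.2 kHz.
173.4 kHz mod fs = 40.2 kHz.
40.2 kHz > fs/2 = 22.2 kHz, folds to fs − 40.2 kHz = 4.2 kHz.
123.4 kHz mod fs = 34.6 kHz.
34.6 kHz > fs/2 = 22.2 kHz, folds to fs − 34.6 kHz = 9.8 kHz.
60 kHz mod fs = 15.6 kHz.
15.6 kHz ≤ fs/2 = 22.2 kHz, appears at 15.6 kHz.
56.4 kHz mod fs = 12 kHz.
12 kHz ≤ fs/2 = 22.2 kHz, appears at 12 kHz.
181.6 kHz mod fs = 4 kHz.
4 kHz ≤ fs/2 = 22.2 kHz, appears at 4 kHz.
Distinct values: {4 kHz, 4.2 kHz, 9.8 kHz, 12 kHz, 15.6 kHz}.

4 kHz, 4.2 kHz, 9.8 kHz, 12 kHz, 15.6 kHz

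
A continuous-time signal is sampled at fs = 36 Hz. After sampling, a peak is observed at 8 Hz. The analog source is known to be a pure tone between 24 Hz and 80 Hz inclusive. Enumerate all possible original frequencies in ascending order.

Frequencies that alias to 8 Hz are k·fs ± 8 Hz for integer k ≥ 0.
k=0: 8 Hz.
k=1: 28 Hz, 44 Hz.
k=2: 64 Hz, 80 Hz.
k=3: 100 Hz, 116 Hz.
Within [24 Hz, 80 Hz]: 28 Hz, 44 Hz, 64 Hz, 80 Hz.

28 Hz, 44 Hz, 64 Hz, 80 Hz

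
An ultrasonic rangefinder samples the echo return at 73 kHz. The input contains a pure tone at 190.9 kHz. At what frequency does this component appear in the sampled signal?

190.9 kHz mod fs = 44.9 kHz.
44.9 kHz > fs/2 = 36.5 kHz, folds to fs − 44.9 kHz = 28.1 kHz.

28.1 kHz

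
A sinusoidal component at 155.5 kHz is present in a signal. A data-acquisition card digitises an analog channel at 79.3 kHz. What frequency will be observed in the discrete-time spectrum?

3.1 kHz

155.5 kHz mod fs = 76.2 kHz.
76.2 kHz > fs/2 = 39.65 kHz, folds to fs − 76.2 kHz = 3.1 kHz.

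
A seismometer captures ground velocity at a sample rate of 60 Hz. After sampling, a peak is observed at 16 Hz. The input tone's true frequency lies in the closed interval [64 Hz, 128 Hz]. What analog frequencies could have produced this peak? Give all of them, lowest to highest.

76 Hz, 104 Hz

Frequencies that alias to 16 Hz are k·fs ± 16 Hz for integer k ≥ 0.
k=0: 16 Hz.
k=1: 44 Hz, 76 Hz.
k=2: 104 Hz, 136 Hz.
k=3: 164 Hz, 196 Hz.
Within [64 Hz, 128 Hz]: 76 Hz, 104 Hz.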